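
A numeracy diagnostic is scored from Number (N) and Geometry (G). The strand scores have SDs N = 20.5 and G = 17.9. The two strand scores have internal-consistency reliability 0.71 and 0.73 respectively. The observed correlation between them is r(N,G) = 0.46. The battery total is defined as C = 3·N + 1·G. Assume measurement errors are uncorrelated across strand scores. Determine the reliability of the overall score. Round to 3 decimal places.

Var(C) = 3²·20.5² + 17.9² + 2·[3·20.5·17.9·0.46] = 4102.66 + 1012.78 = 5115.44.
Because errors are independent across components, Cov(Tᵢ,Tⱼ) = Cov(Xᵢ,Xⱼ); the off-diagonal part of the true-score variance is the same as above.
True-score variance = [3²·20.5²·0.71 + 17.9²·0.73] + 1012.78 = 2919.3 + 1012.78 = 3932.08.
Reliability = 3932.08 / 5115.44 = 0.769.

0.769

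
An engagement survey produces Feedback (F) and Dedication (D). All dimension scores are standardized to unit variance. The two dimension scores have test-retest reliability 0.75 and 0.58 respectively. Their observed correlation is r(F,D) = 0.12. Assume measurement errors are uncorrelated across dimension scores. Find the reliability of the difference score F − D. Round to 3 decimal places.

0.619

Var(F−D) = 1 + 1 − 2·0.12 = 2 − 0.24 = 1.76.
With uncorrelated errors the cross-covariances are all true-score covariance, so they carry over unchanged; only the diagonal terms shrink to ρᵢσᵢ².
True-score variance = [0.75 + 0.58] − 0.24 = 1.33 − 0.24 = 1.09.
Reliability = 1.09 / 1.76 = 0.619.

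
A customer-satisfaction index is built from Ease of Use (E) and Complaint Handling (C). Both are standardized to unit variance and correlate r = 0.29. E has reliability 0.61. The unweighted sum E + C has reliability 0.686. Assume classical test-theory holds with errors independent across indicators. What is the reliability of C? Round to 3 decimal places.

Var(E+C) = 2 + 2·0.29 = 2.580.
True-score variance = ρ_E + ρ_C + 2·0.29, so 0.686 = (0.61 + ρ_C + 0.58) / 2.580.
ρ_C = 0.686·2.580 − 0.61 − 0.58 = 0.580.

0.580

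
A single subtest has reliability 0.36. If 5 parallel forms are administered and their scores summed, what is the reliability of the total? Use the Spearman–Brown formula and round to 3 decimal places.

0.738

ρ_k = kρ / (1 + (k−1)ρ) = 5·0.36 / (1 + 4·0.36) = 1.800 / 2.440 = 0.738.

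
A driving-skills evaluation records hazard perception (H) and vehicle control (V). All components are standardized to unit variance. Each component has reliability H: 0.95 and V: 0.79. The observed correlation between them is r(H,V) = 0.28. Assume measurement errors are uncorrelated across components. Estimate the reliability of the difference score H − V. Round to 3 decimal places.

0.819

Var(H−V) = 1 + 1 − 2·0.28 = 2 − 0.56 = 1.44.
Because errors are independent across components, Cov(Tᵢ,Tⱼ) = Cov(Xᵢ,Xⱼ); the off-diagonal part of the true-score variance is the same as above.
True-score variance = [0.95 + 0.79] − 0.56 = 1.74 − 0.56 = 1.18.
Reliability = 1.18 / 1.44 = 0.819.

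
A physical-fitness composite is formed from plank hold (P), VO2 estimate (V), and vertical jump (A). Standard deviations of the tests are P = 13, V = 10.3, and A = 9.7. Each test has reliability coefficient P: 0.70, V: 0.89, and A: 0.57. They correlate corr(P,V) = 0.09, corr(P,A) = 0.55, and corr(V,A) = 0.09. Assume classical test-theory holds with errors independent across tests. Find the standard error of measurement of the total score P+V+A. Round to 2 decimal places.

10.14

Var(total) = 369.18 + 180.796 = 549.976.
True-score variance = 266.351 + 180.796 = 447.147, so reliability = 0.8130.
Error variance = 549.976 − 447.147 = 102.829; SEM = √102.829 = 10.14.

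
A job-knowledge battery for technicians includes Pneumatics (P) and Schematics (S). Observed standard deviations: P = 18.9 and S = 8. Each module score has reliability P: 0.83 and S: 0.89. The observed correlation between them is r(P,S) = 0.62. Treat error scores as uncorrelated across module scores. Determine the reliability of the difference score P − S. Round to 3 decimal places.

Var(P−S) = 18.9² + 8² − 2·18.9·8·0.62 = 421.21 − 187.488 = 233.722.
With uncorrelated errors the cross-covariances are all true-score covariance, so they carry over unchanged; only the diagonal terms shrink to ρᵢσᵢ².
True-score variance = [18.9²·0.83 + 8²·0.89] − 187.488 = 353.444 − 187.488 = 165.956.
Reliability = 165.956 / 233.722 = 0.710.

0.710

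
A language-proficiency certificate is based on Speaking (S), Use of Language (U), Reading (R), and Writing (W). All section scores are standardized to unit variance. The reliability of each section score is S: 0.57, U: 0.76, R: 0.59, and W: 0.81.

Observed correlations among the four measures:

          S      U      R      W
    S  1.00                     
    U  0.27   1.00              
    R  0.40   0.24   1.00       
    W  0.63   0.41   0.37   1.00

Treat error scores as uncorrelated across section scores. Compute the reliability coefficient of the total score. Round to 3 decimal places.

Var(S+U+R+W) = 4 + 2·[0.27 + 0.40 + 0.63 + 0.24 + 0.41 + 0.37] = 4 + 4.64 = 8.64.
Under uncorrelated errors the observed covariances equal the true-score covariances, so only the own-variance terms attenuate.
True-score variance = [0.57 + 0.76 + 0.59 + 0.81] + 4.64 = 2.73 + 4.64 = 7.37.
Reliability = 7.37 / 8.64 = 0.853.

0.853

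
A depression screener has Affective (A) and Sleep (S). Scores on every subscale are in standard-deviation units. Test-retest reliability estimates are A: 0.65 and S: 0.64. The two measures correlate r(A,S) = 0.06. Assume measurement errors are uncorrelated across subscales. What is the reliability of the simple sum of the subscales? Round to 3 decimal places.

0.665

Var(A+S) = 2 + 2·[0.06] = 2 + 0.12 = 2.12.
Because errors are independent across components, Cov(Tᵢ,Tⱼ) = Cov(Xᵢ,Xⱼ); the off-diagonal part of the true-score variance is the same as above.
True-score variance = [0.65 + 0.64] + 0.12 = 1.29 + 0.12 = 1.41.
Reliability = 1.41 / 2.12 = 0.665.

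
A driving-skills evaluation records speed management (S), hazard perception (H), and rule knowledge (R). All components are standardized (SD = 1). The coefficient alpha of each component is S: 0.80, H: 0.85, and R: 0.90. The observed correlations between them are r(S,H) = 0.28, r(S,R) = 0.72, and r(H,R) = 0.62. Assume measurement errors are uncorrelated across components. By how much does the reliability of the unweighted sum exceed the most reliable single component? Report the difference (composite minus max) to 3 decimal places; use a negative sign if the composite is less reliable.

0.028

Var(sum) = 3 + 3.24 = 6.24; true-score variance = 2.55 + 3.24 = 5.79; composite reliability = 0.9279.
Max component reliability = 0.9000.
Difference = 0.9279 − 0.9000 = 0.028.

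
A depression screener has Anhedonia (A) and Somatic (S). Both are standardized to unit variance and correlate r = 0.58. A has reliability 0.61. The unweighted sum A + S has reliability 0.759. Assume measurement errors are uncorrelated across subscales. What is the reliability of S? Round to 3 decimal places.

Var(A+S) = 2 + 2·0.58 = 3.160.
True-score variance = ρ_A + ρ_S + 2·0.58, so 0.759 = (0.61 + ρ_S + 1.16) / 3.160.
ρ_S = 0.759·3.160 − 0.61 − 1.16 = 0.628.

0.628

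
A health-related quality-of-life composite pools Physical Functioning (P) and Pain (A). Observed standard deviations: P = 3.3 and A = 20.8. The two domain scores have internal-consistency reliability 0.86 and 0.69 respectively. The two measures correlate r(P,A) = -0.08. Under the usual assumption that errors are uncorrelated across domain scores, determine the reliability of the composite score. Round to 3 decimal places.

0.686

Var(P+A) = 3.3² + 20.8² + 2·[3.3·20.8·(-0.08)] = 443.53 − 10.9824 = 432.548.
Because errors are independent across components, Cov(Tᵢ,Tⱼ) = Cov(Xᵢ,Xⱼ); the off-diagonal part of the true-score variance is the same as above.
True-score variance = [3.3²·0.86 + 20.8²·0.69] − 10.9824 = 307.887 − 10.9824 = 296.905.
Reliability = 296.905 / 432.548 = 0.686.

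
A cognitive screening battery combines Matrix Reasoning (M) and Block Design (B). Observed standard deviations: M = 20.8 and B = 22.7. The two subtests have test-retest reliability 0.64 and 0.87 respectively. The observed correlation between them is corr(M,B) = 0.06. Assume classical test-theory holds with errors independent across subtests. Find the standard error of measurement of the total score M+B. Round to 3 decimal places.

Var(total) = 947.93 + 56.6592 = 1004.59.
True-score variance = 725.192 + 56.6592 = 781.851, so reliability = 0.7783.
Error variance = 1004.59 − 781.851 = 222.738; SEM = √222.738 = 14.924.

14.924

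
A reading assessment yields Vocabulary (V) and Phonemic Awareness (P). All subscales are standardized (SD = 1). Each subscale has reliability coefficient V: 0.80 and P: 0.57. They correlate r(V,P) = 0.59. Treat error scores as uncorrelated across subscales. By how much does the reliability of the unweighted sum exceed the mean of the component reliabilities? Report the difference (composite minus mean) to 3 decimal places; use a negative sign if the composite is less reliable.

0.117

Var(sum) = 2 + 1.18 = 3.18; true-score variance = 1.37 + 1.18 = 2.55; composite reliability = 0.8019.
Mean component reliability = 0.6850.
Difference = 0.8019 − 0.6850 = 0.117.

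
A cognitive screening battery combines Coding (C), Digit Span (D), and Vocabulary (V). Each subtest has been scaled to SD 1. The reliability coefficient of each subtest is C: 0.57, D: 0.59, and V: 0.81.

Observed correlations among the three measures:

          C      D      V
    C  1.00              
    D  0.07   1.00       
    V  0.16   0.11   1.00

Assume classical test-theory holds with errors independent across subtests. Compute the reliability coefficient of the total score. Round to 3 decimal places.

0.720

Var(C+D+V) = 3 + 2·[0.07 + 0.16 + 0.11] = 3 + 0.68 = 3.68.
Because errors are independent across components, Cov(Tᵢ,Tⱼ) = Cov(Xᵢ,Xⱼ); the off-diagonal part of the true-score variance is the same as above.
True-score variance = [0.57 + 0.59 + 0.81] + 0.68 = 1.97 + 0.68 = 2.65.
Reliability = 2.65 / 3.68 = 0.720.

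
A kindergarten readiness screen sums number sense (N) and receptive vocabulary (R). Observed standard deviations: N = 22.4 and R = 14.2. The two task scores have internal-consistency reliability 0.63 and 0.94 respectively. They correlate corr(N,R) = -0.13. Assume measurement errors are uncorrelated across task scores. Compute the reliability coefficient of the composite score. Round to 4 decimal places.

Var(N+R) = 22.4² + 14.2² + 2·[22.4·14.2·(-0.13)] = 703.4 − 82.7008 = 620.699.
With uncorrelated errors the cross-covariances are all true-score covariance, so they carry over unchanged; only the diagonal terms shrink to ρᵢσᵢ².
True-score variance = [22.4²·0.63 + 14.2²·0.94] − 82.7008 = 505.65 − 82.7008 = 422.95.
Reliability = 422.95 / 620.699 = 0.6814.

0.6814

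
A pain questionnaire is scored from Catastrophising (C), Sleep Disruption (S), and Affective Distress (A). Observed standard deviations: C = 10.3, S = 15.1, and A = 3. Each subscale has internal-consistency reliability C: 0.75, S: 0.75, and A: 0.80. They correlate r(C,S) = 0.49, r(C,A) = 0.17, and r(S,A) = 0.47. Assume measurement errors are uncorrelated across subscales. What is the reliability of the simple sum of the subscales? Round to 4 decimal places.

Var(C+S+A) = 10.3² + 15.1² + 3² + 2·[10.3·15.1·0.49 + 10.3·3·0.17 + 15.1·3·0.47] = 343.1 + 205.507 = 548.607.
Because errors are independent across components, Cov(Tᵢ,Tⱼ) = Cov(Xᵢ,Xⱼ); the off-diagonal part of the true-score variance is the same as above.
True-score variance = [10.3²·0.75 + 15.1²·0.75 + 3²·0.80] + 205.507 = 257.775 + 205.507 = 463.282.
Reliability = 463.282 / 548.607 = 0.8445.

0.8445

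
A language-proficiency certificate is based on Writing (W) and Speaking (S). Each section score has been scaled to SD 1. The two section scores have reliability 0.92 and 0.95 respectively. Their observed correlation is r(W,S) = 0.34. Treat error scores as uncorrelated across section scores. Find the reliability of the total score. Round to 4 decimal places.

0.9515

Var(W+S) = 2 + 2·[0.34] = 2 + 0.68 = 2.68.
Because errors are independent across components, Cov(Tᵢ,Tⱼ) = Cov(Xᵢ,Xⱼ); the off-diagonal part of the true-score variance is the same as above.
True-score variance = [0.92 + 0.95] + 0.68 = 1.87 + 0.68 = 2.55.
Reliability = 2.55 / 2.68 = 0.9515.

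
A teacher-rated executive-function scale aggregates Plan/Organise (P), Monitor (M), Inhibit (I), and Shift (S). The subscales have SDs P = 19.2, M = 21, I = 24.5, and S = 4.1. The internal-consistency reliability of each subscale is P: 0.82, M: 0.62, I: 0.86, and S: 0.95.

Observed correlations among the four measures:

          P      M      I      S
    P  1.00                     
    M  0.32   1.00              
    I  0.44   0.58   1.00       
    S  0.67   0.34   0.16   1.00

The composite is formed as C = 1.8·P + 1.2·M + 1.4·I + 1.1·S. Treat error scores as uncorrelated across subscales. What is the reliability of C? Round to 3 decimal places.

0.896

Var(C) = 1.8²·19.2² + 1.2²·21² + 1.4²·24.5² + 1.1²·4.1² + 2·[2.16·19.2·21·0.32 + 2.52·19.2·24.5·0.44 + 1.98·19.2·4.1·0.67 + 1.68·21·24.5·0.58 + 1.32·21·4.1·0.34 + 1.54·24.5·4.1·0.16] = 3026.26 + 2938.85 = 5965.11.
With uncorrelated errors the cross-covariances are all true-score covariance, so they carry over unchanged; only the diagonal terms shrink to ρᵢσᵢ².
True-score variance = [1.8²·19.2²·0.82 + 1.2²·21²·0.62 + 1.4²·24.5²·0.86 + 1.1²·4.1²·0.95] + 2938.85 = 2404.23 + 2938.85 = 5343.08.
Reliability = 5343.08 / 5965.11 = 0.896.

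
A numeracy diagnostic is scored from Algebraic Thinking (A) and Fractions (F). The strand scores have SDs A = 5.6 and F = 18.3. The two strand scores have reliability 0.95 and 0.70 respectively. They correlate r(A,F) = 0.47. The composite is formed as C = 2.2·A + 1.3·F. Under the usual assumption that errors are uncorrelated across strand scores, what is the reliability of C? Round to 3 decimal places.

0.821

Var(C) = 2.2²·5.6² + 1.3²·18.3² + 2·[2.86·5.6·18.3·0.47] = 717.747 + 275.507 = 993.254.
Because errors are independent across components, Cov(Tᵢ,Tⱼ) = Cov(Xᵢ,Xⱼ); the off-diagonal part of the true-score variance is the same as above.
True-score variance = [2.2²·5.6²·0.95 + 1.3²·18.3²·0.70] + 275.507 = 540.368 + 275.507 = 815.875.
Reliability = 815.875 / 993.254 = 0.821.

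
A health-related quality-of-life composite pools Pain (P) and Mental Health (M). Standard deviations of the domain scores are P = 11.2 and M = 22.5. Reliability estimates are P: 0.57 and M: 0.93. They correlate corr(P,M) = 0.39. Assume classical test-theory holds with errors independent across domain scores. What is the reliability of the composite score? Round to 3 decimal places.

Var(P+M) = 11.2² + 22.5² + 2·[11.2·22.5·0.39] = 631.69 + 196.56 = 828.25.
With uncorrelated errors the cross-covariances are all true-score covariance, so they carry over unchanged; only the diagonal terms shrink to ρᵢσᵢ².
True-score variance = [11.2²·0.57 + 22.5²·0.93] + 196.56 = 542.313 + 196.56 = 738.873.
Reliability = 738.873 / 828.25 = 0.892.

0.892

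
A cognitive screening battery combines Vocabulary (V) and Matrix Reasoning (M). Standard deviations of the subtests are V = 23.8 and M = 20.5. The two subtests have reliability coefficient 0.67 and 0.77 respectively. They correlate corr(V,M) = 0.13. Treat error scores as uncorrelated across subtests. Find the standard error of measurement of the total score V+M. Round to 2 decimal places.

16.84

Var(total) = 986.69 + 126.854 = 1113.54.
True-score variance = 703.107 + 126.854 = 829.961, so reliability = 0.7453.
Error variance = 1113.54 − 829.961 = 283.583; SEM = √283.583 = 16.84.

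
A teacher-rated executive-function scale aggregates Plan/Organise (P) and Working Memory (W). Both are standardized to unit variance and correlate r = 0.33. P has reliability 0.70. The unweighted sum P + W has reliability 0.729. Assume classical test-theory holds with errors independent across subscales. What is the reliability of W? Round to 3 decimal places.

0.579

Var(P+W) = 2 + 2·0.33 = 2.660.
True-score variance = ρ_P + ρ_W + 2·0.33, so 0.729 = (0.70 + ρ_W + 0.66) / 2.660.
ρ_W = 0.729·2.660 − 0.70 − 0.66 = 0.579.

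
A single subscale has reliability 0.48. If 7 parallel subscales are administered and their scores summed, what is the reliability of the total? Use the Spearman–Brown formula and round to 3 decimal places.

ρ_k = kρ / (1 + (k−1)ρ) = 7·0.48 / (1 + 6·0.48) = 3.360 / 3.880 = 0.866.

0.866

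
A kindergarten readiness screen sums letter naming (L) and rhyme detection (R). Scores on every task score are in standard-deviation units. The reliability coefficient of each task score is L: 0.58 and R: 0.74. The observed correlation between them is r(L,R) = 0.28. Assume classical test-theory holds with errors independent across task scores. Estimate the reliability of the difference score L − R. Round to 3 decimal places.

0.528

Var(L−R) = 1 + 1 − 2·0.28 = 2 − 0.56 = 1.44.
Because errors are independent across components, Cov(Tᵢ,Tⱼ) = Cov(Xᵢ,Xⱼ); the off-diagonal part of the true-score variance is the same as above.
True-score variance = [0.58 + 0.74] − 0.56 = 1.32 − 0.56 = 0.76.
Reliability = 0.76 / 1.44 = 0.528.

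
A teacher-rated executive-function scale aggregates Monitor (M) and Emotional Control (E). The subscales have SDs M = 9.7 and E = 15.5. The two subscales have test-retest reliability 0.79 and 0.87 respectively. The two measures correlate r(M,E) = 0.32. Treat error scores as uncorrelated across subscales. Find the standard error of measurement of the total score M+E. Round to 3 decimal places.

7.141

Var(total) = 334.34 + 96.224 = 430.564.
True-score variance = 283.349 + 96.224 = 379.573, so reliability = 0.8816.
Error variance = 430.564 − 379.573 = 50.9914; SEM = √50.9914 = 7.141.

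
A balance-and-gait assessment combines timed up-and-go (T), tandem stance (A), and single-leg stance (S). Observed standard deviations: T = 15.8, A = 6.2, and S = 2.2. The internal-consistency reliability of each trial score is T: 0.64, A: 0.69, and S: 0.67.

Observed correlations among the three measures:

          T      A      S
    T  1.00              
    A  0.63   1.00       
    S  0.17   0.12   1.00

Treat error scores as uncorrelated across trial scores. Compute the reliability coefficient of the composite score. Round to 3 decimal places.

Var(T+A+S) = 15.8² + 6.2² + 2.2² + 2·[15.8·6.2·0.63 + 15.8·2.2·0.17 + 6.2·2.2·0.12] = 292.92 + 138.522 = 431.442.
Under uncorrelated errors the observed covariances equal the true-score covariances, so only the own-variance terms attenuate.
True-score variance = [15.8²·0.64 + 6.2²·0.69 + 2.2²·0.67] + 138.522 = 189.536 + 138.522 = 328.058.
Reliability = 328.058 / 431.442 = 0.760.

0.760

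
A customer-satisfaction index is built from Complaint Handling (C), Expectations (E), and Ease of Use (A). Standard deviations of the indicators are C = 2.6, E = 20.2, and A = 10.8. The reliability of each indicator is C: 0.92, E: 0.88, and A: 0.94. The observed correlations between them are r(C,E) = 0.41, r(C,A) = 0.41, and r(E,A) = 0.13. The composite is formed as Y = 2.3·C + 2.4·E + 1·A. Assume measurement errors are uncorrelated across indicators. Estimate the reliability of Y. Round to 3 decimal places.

0.900

Var(Y) = 2.3²·2.6² + 2.4²·20.2² + 10.8² + 2·[5.52·2.6·20.2·0.41 + 2.3·2.6·10.8·0.41 + 2.4·20.2·10.8·0.13] = 2502.71 + 426.817 = 2929.53.
Under uncorrelated errors the observed covariances equal the true-score covariances, so only the own-variance terms attenuate.
True-score variance = [2.3²·2.6²·0.92 + 2.4²·20.2²·0.88 + 10.8²·0.94] + 426.817 = 2210.81 + 426.817 = 2637.63.
Reliability = 2637.63 / 2929.53 = 0.900.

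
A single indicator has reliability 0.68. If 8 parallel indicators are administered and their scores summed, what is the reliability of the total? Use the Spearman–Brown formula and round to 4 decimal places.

ρ_k = kρ / (1 + (k−1)ρ) = 8·0.68 / (1 + 7·0.68) = 5.440 / 5.760 = 0.9444.

0.9444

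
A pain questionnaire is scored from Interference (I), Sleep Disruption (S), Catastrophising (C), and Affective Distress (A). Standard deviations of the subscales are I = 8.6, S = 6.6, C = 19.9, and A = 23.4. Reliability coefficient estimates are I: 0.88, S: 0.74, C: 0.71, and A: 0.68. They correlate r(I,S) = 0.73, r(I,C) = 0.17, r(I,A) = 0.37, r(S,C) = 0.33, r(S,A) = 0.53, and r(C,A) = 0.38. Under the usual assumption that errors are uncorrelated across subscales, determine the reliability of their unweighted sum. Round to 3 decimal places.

0.841

Var(I+S+C+A) = 8.6² + 6.6² + 19.9² + 23.4² + 2·[8.6·6.6·0.73 + 8.6·19.9·0.17 + 8.6·23.4·0.37 + 6.6·19.9·0.33 + 6.6·23.4·0.53 + 19.9·23.4·0.38] = 1061.09 + 894.267 = 1955.36.
Under uncorrelated errors the observed covariances equal the true-score covariances, so only the own-variance terms attenuate.
True-score variance = [8.6²·0.88 + 6.6²·0.74 + 19.9²·0.71 + 23.4²·0.68] + 894.267 = 750.827 + 894.267 = 1645.09.
Reliability = 1645.09 / 1955.36 = 0.841.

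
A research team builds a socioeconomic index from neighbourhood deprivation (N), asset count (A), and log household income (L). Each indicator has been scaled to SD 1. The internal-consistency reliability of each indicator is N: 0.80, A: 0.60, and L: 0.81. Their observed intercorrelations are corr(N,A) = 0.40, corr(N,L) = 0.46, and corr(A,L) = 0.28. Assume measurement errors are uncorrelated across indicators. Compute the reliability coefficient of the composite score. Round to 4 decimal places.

Var(N+A+L) = 3 + 2·[0.40 + 0.46 + 0.28] = 3 + 2.28 = 5.28.
With uncorrelated errors the cross-covariances are all true-score covariance, so they carry over unchanged; only the diagonal terms shrink to ρᵢσᵢ².
True-score variance = [0.80 + 0.60 + 0.81] + 2.28 = 2.21 + 2.28 = 4.49.
Reliability = 4.49 / 5.28 = 0.8504.

0.8504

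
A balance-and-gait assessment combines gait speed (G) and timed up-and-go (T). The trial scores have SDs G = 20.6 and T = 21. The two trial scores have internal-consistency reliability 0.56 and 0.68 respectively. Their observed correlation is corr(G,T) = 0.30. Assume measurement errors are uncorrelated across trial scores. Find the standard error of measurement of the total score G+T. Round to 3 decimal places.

Var(total) = 865.36 + 259.56 = 1124.92.
True-score variance = 537.522 + 259.56 = 797.082, so reliability = 0.7086.
Error variance = 1124.92 − 797.082 = 327.838; SEM = √327.838 = 18.106.

18.106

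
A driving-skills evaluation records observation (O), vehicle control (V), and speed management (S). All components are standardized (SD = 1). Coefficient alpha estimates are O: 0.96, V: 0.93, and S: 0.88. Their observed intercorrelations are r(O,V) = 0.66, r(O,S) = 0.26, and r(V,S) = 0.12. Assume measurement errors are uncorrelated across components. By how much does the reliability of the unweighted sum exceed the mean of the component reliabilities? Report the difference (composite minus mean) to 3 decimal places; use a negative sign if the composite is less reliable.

Var(sum) = 3 + 2.08 = 5.08; true-score variance = 2.77 + 2.08 = 4.85; composite reliability = 0.9547.
Mean component reliability = 0.9233.
Difference = 0.9547 − 0.9233 = 0.031.

0.031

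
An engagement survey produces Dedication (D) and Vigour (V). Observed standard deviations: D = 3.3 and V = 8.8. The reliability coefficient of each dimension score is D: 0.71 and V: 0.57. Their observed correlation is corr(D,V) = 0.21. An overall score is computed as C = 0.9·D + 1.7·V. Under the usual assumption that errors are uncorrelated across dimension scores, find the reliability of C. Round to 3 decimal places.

0.607

Var(C) = 0.9²·3.3² + 1.7²·8.8² + 2·[1.53·3.3·8.8·0.21] = 232.623 + 18.6611 = 251.284.
With uncorrelated errors the cross-covariances are all true-score covariance, so they carry over unchanged; only the diagonal terms shrink to ρᵢσᵢ².
True-score variance = [0.9²·3.3²·0.71 + 1.7²·8.8²·0.57] + 18.6611 = 133.83 + 18.6611 = 152.491.
Reliability = 152.491 / 251.284 = 0.607.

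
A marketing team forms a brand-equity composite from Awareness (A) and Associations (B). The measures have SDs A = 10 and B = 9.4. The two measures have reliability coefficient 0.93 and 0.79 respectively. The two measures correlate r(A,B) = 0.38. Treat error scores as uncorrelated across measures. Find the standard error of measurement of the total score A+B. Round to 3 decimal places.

Var(total) = 188.36 + 71.44 = 259.8.
True-score variance = 162.804 + 71.44 = 234.244, so reliability = 0.9016.
Error variance = 259.8 − 234.244 = 25.5556; SEM = √25.5556 = 5.055.

5.055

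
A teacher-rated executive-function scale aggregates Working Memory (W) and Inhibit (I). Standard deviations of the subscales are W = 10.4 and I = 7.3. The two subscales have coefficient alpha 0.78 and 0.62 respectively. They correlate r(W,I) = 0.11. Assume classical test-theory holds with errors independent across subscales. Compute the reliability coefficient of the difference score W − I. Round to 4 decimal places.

0.6957

Var(W−I) = 10.4² + 7.3² − 2·10.4·7.3·0.11 = 161.45 − 16.7024 = 144.748.
Because errors are independent across components, Cov(Tᵢ,Tⱼ) = Cov(Xᵢ,Xⱼ); the off-diagonal part of the true-score variance is the same as above.
True-score variance = [10.4²·0.78 + 7.3²·0.62] − 16.7024 = 117.405 − 16.7024 = 100.702.
Reliability = 100.702 / 144.748 = 0.6957.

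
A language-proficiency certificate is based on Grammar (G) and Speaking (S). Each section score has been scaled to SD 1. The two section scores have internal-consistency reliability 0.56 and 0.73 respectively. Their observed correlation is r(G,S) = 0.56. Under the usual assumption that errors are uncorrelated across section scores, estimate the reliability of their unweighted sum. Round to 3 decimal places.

Var(G+S) = 2 + 2·[0.56] = 2 + 1.12 = 3.12.
With uncorrelated errors the cross-covariances are all true-score covariance, so they carry over unchanged; only the diagonal terms shrink to ρᵢσᵢ².
True-score variance = [0.56 + 0.73] + 1.12 = 1.29 + 1.12 = 2.41.
Reliability = 2.41 / 3.12 = 0.772.

0.772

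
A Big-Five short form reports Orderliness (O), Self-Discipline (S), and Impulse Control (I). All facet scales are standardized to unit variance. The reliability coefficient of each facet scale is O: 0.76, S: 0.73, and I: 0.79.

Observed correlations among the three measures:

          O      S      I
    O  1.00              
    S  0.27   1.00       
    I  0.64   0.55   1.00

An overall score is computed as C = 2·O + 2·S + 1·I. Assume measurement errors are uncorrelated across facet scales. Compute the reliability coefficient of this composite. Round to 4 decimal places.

0.8587

Var(C) = 2² + 2² + 1 + 2·[4·0.27 + 2·0.64 + 2·0.55] = 9 + 6.92 = 15.92.
Under uncorrelated errors the observed covariances equal the true-score covariances, so only the own-variance terms attenuate.
True-score variance = [2²·0.76 + 2²·0.73 + 0.79] + 6.92 = 6.75 + 6.92 = 13.67.
Reliability = 13.67 / 15.92 = 0.8587.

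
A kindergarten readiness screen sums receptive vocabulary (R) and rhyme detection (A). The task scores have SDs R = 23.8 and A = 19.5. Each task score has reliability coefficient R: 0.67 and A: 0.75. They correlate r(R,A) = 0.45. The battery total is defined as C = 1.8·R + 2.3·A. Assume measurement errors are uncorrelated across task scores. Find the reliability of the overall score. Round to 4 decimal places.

0.8012

Var(C) = 1.8²·23.8² + 2.3²·19.5² + 2·[4.14·23.8·19.5·0.45] = 3846.79 + 1729.24 = 5576.02.
Under uncorrelated errors the observed covariances equal the true-score covariances, so only the own-variance terms attenuate.
True-score variance = [1.8²·23.8²·0.67 + 2.3²·19.5²·0.75] + 1729.24 = 2738.27 + 1729.24 = 4467.51.
Reliability = 4467.51 / 5576.02 = 0.8012.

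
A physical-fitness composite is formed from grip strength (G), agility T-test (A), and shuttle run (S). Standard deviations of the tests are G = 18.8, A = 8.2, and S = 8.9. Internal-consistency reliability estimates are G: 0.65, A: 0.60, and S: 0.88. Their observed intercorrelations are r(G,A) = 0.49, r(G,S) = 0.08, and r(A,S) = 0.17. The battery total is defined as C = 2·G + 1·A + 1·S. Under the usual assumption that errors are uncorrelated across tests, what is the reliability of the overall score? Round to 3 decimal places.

Var(C) = 2²·18.8² + 8.2² + 8.9² + 2·[2·18.8·8.2·0.49 + 2·18.8·8.9·0.08 + 8.2·8.9·0.17] = 1560.21 + 380.509 = 1940.72.
Under uncorrelated errors the observed covariances equal the true-score covariances, so only the own-variance terms attenuate.
True-score variance = [2²·18.8²·0.65 + 8.2²·0.60 + 8.9²·0.88] + 380.509 = 1028.99 + 380.509 = 1409.5.
Reliability = 1409.5 / 1940.72 = 0.726.

0.726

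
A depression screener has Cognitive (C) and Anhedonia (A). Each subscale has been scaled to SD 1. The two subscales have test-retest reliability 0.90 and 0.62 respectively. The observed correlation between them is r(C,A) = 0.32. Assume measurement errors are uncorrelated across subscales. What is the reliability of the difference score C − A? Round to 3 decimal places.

Var(C−A) = 1 + 1 − 2·0.32 = 2 − 0.64 = 1.36.
With uncorrelated errors the cross-covariances are all true-score covariance, so they carry over unchanged; only the diagonal terms shrink to ρᵢσᵢ².
True-score variance = [0.90 + 0.62] − 0.64 = 1.52 − 0.64 = 0.88.
Reliability = 0.88 / 1.36 = 0.647.

0.647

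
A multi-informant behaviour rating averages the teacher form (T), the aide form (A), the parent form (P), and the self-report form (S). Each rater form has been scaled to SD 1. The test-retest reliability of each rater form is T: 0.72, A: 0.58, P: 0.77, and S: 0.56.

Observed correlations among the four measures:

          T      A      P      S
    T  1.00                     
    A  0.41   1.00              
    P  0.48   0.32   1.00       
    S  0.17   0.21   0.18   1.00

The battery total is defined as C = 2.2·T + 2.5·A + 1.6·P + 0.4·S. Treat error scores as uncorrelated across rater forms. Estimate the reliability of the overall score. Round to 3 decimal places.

Var(C) = 2.2² + 2.5² + 1.6² + 0.4² + 2·[5.5·0.41 + 3.52·0.48 + 0.88·0.17 + 4·0.32 + 0.21 + 0.64·0.18] = 13.81 + 11.3988 = 25.2088.
Because errors are independent across components, Cov(Tᵢ,Tⱼ) = Cov(Xᵢ,Xⱼ); the off-diagonal part of the true-score variance is the same as above.
True-score variance = [2.2²·0.72 + 2.5²·0.58 + 1.6²·0.77 + 0.4²·0.56] + 11.3988 = 9.1706 + 11.3988 = 20.5694.
Reliability = 20.5694 / 25.2088 = 0.816.

0.816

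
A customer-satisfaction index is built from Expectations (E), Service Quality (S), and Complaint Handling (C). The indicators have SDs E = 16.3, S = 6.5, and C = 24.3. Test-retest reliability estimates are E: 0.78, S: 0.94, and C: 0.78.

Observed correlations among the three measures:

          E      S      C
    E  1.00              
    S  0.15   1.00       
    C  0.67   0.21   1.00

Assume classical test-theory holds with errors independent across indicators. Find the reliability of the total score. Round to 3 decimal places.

Var(E+S+C) = 16.3² + 6.5² + 24.3² + 2·[16.3·6.5·0.15 + 16.3·24.3·0.67 + 6.5·24.3·0.21] = 898.43 + 628.885 = 1527.31.
With uncorrelated errors the cross-covariances are all true-score covariance, so they carry over unchanged; only the diagonal terms shrink to ρᵢσᵢ².
True-score variance = [16.3²·0.78 + 6.5²·0.94 + 24.3²·0.78] + 628.885 = 707.535 + 628.885 = 1336.42.
Reliability = 1336.42 / 1527.31 = 0.875.

0.875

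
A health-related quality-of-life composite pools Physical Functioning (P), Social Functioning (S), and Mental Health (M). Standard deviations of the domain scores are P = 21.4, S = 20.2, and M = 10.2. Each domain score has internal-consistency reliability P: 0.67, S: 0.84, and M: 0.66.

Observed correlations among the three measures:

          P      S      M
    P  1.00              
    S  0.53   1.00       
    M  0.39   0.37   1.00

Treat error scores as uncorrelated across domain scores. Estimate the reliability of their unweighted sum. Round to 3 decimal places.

Var(P+S+M) = 21.4² + 20.2² + 10.2² + 2·[21.4·20.2·0.53 + 21.4·10.2·0.39 + 20.2·10.2·0.37] = 970.04 + 780.945 = 1750.98.
With uncorrelated errors the cross-covariances are all true-score covariance, so they carry over unchanged; only the diagonal terms shrink to ρᵢσᵢ².
True-score variance = [21.4²·0.67 + 20.2²·0.84 + 10.2²·0.66] + 780.945 = 718.253 + 780.945 = 1499.2.
Reliability = 1499.2 / 1750.98 = 0.856.

0.856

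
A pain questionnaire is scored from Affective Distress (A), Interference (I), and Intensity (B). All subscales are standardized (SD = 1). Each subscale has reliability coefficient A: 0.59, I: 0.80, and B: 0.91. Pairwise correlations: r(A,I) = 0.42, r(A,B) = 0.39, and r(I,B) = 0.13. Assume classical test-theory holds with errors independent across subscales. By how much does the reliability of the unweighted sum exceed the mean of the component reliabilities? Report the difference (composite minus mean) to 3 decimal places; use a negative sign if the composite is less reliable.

0.090

Var(sum) = 3 + 1.88 = 4.88; true-score variance = 2.3 + 1.88 = 4.18; composite reliability = 0.8566.
Mean component reliability = 0.7667.
Difference = 0.8566 − 0.7667 = 0.090.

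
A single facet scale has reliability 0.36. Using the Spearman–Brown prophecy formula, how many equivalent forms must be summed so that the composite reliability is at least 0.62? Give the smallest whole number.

3

k ≥ ρ*(1−ρ₁)/(ρ₁(1−ρ*)) = 0.62·0.64 / (0.36·0.38) = 2.901.
Smallest integer k = 3.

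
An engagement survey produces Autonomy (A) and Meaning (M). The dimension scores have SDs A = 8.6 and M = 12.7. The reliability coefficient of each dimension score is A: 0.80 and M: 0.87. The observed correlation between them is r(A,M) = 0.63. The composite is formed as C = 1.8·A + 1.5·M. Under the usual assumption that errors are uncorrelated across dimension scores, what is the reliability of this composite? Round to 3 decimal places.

Var(C) = 1.8²·8.6² + 1.5²·12.7² + 2·[2.7·8.6·12.7·0.63] = 602.533 + 371.566 = 974.099.
Under uncorrelated errors the observed covariances equal the true-score covariances, so only the own-variance terms attenuate.
True-score variance = [1.8²·8.6²·0.80 + 1.5²·12.7²·0.87] + 371.566 = 507.429 + 371.566 = 878.996.
Reliability = 878.996 / 974.099 = 0.902.

0.902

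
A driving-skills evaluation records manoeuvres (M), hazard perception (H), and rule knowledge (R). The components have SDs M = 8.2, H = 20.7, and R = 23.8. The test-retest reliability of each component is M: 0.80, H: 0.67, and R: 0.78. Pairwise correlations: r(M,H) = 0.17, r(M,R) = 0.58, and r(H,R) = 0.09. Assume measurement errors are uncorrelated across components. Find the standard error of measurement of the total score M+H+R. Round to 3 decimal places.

16.717

Var(total) = 1062.17 + 372.776 = 1434.95.
True-score variance = 782.704 + 372.776 = 1155.48, so reliability = 0.8052.
Error variance = 1434.95 − 1155.48 = 279.466; SEM = √279.466 = 16.717.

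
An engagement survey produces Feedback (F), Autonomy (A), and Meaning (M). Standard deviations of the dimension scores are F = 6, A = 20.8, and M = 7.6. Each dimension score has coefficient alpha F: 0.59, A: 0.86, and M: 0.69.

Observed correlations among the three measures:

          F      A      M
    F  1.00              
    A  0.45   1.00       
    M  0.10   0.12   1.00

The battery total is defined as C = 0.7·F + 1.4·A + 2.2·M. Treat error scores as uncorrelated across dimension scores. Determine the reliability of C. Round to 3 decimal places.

Var(C) = 0.7²·6² + 1.4²·20.8² + 2.2²·7.6² + 2·[0.98·6·20.8·0.45 + 1.54·6·7.6·0.10 + 3.08·20.8·7.6·0.12] = 1145.17 + 240.971 = 1386.14.
Because errors are independent across components, Cov(Tᵢ,Tⱼ) = Cov(Xᵢ,Xⱼ); the off-diagonal part of the true-score variance is the same as above.
True-score variance = [0.7²·6²·0.59 + 1.4²·20.8²·0.86 + 2.2²·7.6²·0.69] + 240.971 = 932.561 + 240.971 = 1173.53.
Reliability = 1173.53 / 1386.14 = 0.847.

0.847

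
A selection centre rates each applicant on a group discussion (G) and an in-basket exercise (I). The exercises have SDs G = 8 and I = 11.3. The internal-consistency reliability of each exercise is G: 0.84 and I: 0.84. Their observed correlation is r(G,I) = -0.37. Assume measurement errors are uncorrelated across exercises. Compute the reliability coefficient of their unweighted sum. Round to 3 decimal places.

Var(G+I) = 8² + 11.3² + 2·[8·11.3·(-0.37)] = 191.69 − 66.896 = 124.794.
Under uncorrelated errors the observed covariances equal the true-score covariances, so only the own-variance terms attenuate.
True-score variance = [8²·0.84 + 11.3²·0.84] − 66.896 = 161.02 − 66.896 = 94.1236.
Reliability = 94.1236 / 124.794 = 0.754.

0.754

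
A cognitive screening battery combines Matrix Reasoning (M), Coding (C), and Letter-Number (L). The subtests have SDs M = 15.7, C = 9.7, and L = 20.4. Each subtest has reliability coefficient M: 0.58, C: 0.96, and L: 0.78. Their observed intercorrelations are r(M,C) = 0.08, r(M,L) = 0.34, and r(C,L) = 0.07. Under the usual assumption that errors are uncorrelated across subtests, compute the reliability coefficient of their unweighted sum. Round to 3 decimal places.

Var(M+C+L) = 15.7² + 9.7² + 20.4² + 2·[15.7·9.7·0.08 + 15.7·20.4·0.34 + 9.7·20.4·0.07] = 756.74 + 269.86 = 1026.6.
With uncorrelated errors the cross-covariances are all true-score covariance, so they carry over unchanged; only the diagonal terms shrink to ρᵢσᵢ².
True-score variance = [15.7²·0.58 + 9.7²·0.96 + 20.4²·0.78] + 269.86 = 557.895 + 269.86 = 827.755.
Reliability = 827.755 / 1026.6 = 0.806.

0.806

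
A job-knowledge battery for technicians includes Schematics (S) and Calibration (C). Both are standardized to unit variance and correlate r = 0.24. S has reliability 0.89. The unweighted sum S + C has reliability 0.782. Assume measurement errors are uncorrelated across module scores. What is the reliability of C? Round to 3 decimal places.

0.569

Var(S+C) = 2 + 2·0.24 = 2.480.
True-score variance = ρ_S + ρ_C + 2·0.24, so 0.782 = (0.89 + ρ_C + 0.48) / 2.480.
ρ_C = 0.782·2.480 − 0.89 − 0.48 = 0.569.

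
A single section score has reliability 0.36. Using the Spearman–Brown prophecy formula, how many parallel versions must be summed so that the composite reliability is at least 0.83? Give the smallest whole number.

9

k ≥ ρ*(1−ρ₁)/(ρ₁(1−ρ*)) = 0.83·0.64 / (0.36·0.17) = 8.680.
Smallest integer k = 9.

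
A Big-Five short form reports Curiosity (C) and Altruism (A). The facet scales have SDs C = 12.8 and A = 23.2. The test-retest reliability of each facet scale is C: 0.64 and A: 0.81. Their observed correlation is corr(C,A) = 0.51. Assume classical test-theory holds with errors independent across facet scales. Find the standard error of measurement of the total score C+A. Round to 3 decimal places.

12.698

Var(total) = 702.08 + 302.899 = 1004.98.
True-score variance = 540.832 + 302.899 = 843.731, so reliability = 0.8396.
Error variance = 1004.98 − 843.731 = 161.248; SEM = √161.248 = 12.698.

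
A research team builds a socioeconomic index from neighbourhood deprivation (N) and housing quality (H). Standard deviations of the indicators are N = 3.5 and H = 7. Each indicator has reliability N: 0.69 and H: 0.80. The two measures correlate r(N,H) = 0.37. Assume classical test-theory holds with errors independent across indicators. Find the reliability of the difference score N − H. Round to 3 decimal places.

0.685

Var(N−H) = 3.5² + 7² − 2·3.5·7·0.37 = 61.25 − 18.13 = 43.12.
With uncorrelated errors the cross-covariances are all true-score covariance, so they carry over unchanged; only the diagonal terms shrink to ρᵢσᵢ².
True-score variance = [3.5²·0.69 + 7²·0.80] − 18.13 = 47.6525 − 18.13 = 29.5225.
Reliability = 29.5225 / 43.12 = 0.685.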